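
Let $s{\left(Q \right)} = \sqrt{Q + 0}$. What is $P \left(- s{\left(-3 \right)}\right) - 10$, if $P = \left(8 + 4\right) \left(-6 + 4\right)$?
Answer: $-10 + 24 i \sqrt{3} \approx -10.0 + 41.569 i$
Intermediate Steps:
$s{\left(Q \right)} = \sqrt{Q}$
$P = -24$ ($P = 12 \left(-2\right) = -24$)
$P \left(- s{\left(-3 \right)}\right) - 10 = - 24 \left(- \sqrt{-3}\right) - 10 = - 24 \left(- i \sqrt{3}\right) - 10 = 24 i \sqrt{3} - 10 = -10 + 24 i \sqrt{3}$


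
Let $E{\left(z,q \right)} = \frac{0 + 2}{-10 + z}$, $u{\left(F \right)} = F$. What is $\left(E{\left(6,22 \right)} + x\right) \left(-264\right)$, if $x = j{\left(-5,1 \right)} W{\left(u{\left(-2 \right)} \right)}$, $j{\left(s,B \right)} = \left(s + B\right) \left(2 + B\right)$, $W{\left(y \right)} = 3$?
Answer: $9636$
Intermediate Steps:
$E{\left(z,q \right)} = \frac{2}{-10 + z}$
$j{\left(s,B \right)} = \left(2 + B\right) \left(B + s\right)$ ($j{\left(s,B \right)} = \left(B + s\right) \left(2 + B\right) = \left(2 + B\right) \left(B + s\right)$)
$x = -36$ ($x = \left(1^{2} + 2 \cdot 1 + 2 \left(-5\right) + 1 \left(-5\right)\right) 3 = \left(1 + 2 - 10 - 5\right) 3 = \left(-12\right) 3 = -36$)
$\left(E{\left(6,22 \right)} + x\right) \left(-264\right) = \left(\frac{2}{-10 + 6} - 36\right) \left(-264\right) = \left(\frac{2}{-4} - 36\right) \left(-264\right) = \left(2 \left(- \frac{1}{4}\right) - 36\right) \left(-264\right) = \left(- \frac{1}{2} - 36\right) \left(-264\right) = \left(- \frac{73}{2}\right) \left(-264\right) = 9636$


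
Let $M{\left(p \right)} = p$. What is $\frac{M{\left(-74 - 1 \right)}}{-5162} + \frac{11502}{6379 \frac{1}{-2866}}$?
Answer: $- \frac{170163468159}{32928398} \approx -5167.7$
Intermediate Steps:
$\frac{M{\left(-74 - 1 \right)}}{-5162} + \frac{11502}{6379 \frac{1}{-2866}} = \frac{-74 - 1}{-5162} + \frac{11502}{6379 \frac{1}{-2866}} = \left(-74 - 1\right) \left(- \frac{1}{5162}\right) + \frac{11502}{6379 \left(- \frac{1}{2866}\right)} = \left(-75\right) \left(- \frac{1}{5162}\right) + \frac{11502}{- \frac{6379}{2866}} = \frac{75}{5162} + 11502 \left(- \frac{2866}{6379}\right) = \frac{75}{5162} - \frac{32964732}{6379} = - \frac{170163468159}{32928398}$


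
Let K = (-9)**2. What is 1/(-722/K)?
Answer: -81/722 ≈ -0.11219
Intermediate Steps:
K = 81
1/(-722/K) = 1/(-722/81) = -81/722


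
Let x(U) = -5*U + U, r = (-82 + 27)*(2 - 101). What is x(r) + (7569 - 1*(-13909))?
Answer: -302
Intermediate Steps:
r = 5445 (r = -55*(-99) = 5445)
x(U) = -4*U
x(r) + (7569 - 1*(-13909)) = -4*5445 + (7569 - 1*(-13909)) = -21780 + (7569 + 13909) = -21780 + 21478 = -302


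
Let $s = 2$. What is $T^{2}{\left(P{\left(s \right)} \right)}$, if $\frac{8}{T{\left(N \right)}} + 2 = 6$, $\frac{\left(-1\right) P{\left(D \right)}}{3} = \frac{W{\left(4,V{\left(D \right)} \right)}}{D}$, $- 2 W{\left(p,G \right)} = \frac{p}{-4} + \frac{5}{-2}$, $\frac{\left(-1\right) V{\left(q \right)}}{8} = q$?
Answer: $4$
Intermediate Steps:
$V{\left(q \right)} = - 8 q$
$W{\left(p,G \right)} = \frac{5}{4} + \frac{p}{8}$ ($W{\left(p,G \right)} = - \frac{\frac{p}{-4} + \frac{5}{-2}}{2} = - \frac{p \left(- \frac{1}{4}\right) + 5 \left(- \frac{1}{2}\right)}{2} = - \frac{- \frac{p}{4} - \frac{5}{2}}{2} = - \frac{- \frac{5}{2} - \frac{p}{4}}{2} = \frac{5}{4} + \frac{p}{8}$)
$P{\left(D \right)} = - \frac{21}{4 D}$ ($P{\left(D \right)} = - 3 \frac{\frac{5}{4} + \frac{1}{8} \cdot 4}{D} = - 3 \frac{\frac{5}{4} + \frac{1}{2}}{D} = - 3 \frac{7}{4 D} = - \frac{21}{4 D}$)
$T{\left(N \right)} = 2$ ($T{\left(N \right)} = \frac{8}{-2 + 6} = \frac{8}{4} = 8 \cdot \frac{1}{4} = 2$)
$T^{2}{\left(P{\left(s \right)} \right)} = 2^{2} = 4$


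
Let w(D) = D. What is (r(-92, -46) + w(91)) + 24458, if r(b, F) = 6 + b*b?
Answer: 33019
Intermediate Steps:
r(b, F) = 6 + b²
(r(-92, -46) + w(91)) + 24458 = ((6 + (-92)²) + 91) + 24458 = ((6 + 8464) + 91) + 24458 = (8470 + 91) + 24458 = 8561 + 24458 = 33019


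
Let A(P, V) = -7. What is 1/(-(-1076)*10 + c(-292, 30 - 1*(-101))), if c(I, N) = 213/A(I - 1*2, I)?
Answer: 7/75107 ≈ 9.3200e-5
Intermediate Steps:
c(I, N) = -213/7 (c(I, N) = 213/(-7) = 213*(-1/7) = -213/7)
1/(-(-1076)*10 + c(-292, 30 - 1*(-101))) = 1/(-(-1076)*10 - 213/7) = 1/(-538*(-20) - 213/7) = 1/(10760 - 213/7) = 1/(75107/7) = 7/75107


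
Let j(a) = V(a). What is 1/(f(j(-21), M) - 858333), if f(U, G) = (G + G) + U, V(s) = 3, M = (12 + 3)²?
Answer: -1/857880 ≈ -1.1657e-6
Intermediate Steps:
M = 225 (M = 15² = 225)
j(a) = 3
f(U, G) = U + 2*G (f(U, G) = 2*G + U = U + 2*G)
1/(f(j(-21), M) - 858333) = 1/((3 + 2*225) - 858333) = 1/((3 + 450) - 858333) = 1/(453 - 858333) = 1/(-857880) = -1/857880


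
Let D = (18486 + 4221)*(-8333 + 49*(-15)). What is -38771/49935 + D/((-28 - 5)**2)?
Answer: -1142445784631/6042135 ≈ -1.8908e+5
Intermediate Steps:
D = -205907076 (D = 22707*(-8333 - 735) = 22707*(-9068) = -205907076)
-38771/49935 + D/((-28 - 5)**2) = -38771/49935 - 205907076/(-28 - 5)**2 = -38771*1/49935 - 205907076/((-33)**2) = -38771/49935 - 205907076/1089 = -38771/49935 - 205907076*1/1089 = -38771/49935 - 22878564/121 = -1142445784631/6042135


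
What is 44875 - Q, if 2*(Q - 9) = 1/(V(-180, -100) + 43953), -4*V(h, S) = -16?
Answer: 3944349523/87914 ≈ 44866.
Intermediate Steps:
V(h, S) = 4 (V(h, S) = -1/4*(-16) = 4)
Q = 791227/87914 (Q = 9 + 1/(2*(4 + 43953)) = 9 + (1/2)/43957 = 9 + (1/2)*(1/43957) = 9 + 1/87914 = 791227/87914 ≈ 9.0000)
44875 - Q = 44875 - 1*791227/87914 = 44875 - 791227/87914 = 3944349523/87914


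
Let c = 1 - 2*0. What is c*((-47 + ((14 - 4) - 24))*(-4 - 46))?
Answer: 3050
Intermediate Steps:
c = 1 (c = 1 + 0 = 1)
c*((-47 + ((14 - 4) - 24))*(-4 - 46)) = 1*((-47 + ((14 - 4) - 24))*(-4 - 46)) = 1*((-47 + (10 - 24))*(-50)) = 1*((-47 - 14)*(-50)) = 1*(-61*(-50)) = 1*3050 = 3050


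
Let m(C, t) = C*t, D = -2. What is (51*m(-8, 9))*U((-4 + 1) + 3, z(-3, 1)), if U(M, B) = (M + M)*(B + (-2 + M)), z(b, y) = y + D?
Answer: 0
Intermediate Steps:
z(b, y) = -2 + y (z(b, y) = y - 2 = -2 + y)
U(M, B) = 2*M*(-2 + B + M) (U(M, B) = (2*M)*(-2 + B + M) = 2*M*(-2 + B + M))
(51*m(-8, 9))*U((-4 + 1) + 3, z(-3, 1)) = (51*(-8*9))*(2*((-4 + 1) + 3)*(-2 + (-2 + 1) + ((-4 + 1) + 3))) = (51*(-72))*(2*(-3 + 3)*(-2 - 1 + (-3 + 3))) = -7344*0*(-2 - 1 + 0) = -7344*0*(-3) = -3672*0 = 0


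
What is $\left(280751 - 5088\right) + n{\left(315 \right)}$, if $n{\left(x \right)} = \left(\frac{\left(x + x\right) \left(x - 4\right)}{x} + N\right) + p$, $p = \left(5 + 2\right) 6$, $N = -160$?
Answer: $276167$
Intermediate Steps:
$p = 42$ ($p = 7 \cdot 6 = 42$)
$n{\left(x \right)} = -126 + 2 x$ ($n{\left(x \right)} = \left(\frac{\left(x + x\right) \left(x - 4\right)}{x} - 160\right) + 42 = \left(\frac{2 x \left(-4 + x\right)}{x} - 160\right) + 42 = \left(\left(-8 + 2 x\right) - 160\right) + 42 = \left(-168 + 2 x\right) + 42 = -126 + 2 x$)
$\left(280751 - 5088\right) + n{\left(315 \right)} = \left(280751 - 5088\right) + \left(-126 + 2 \cdot 315\right) = 275663 + \left(-126 + 630\right) = 275663 + 504 = 276167$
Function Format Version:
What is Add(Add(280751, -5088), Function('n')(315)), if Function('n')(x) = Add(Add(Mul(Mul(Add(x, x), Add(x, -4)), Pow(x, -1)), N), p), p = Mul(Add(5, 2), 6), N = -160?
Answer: 276167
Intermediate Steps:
p = 42 (p = Mul(7, 6) = 42)
Function('n')(x) = Add(-126, Mul(2, x)) (Function('n')(x) = Add(Add(Mul(Mul(Add(x, x), Add(x, -4)), Pow(x, -1)), -160), 42) = Add(Add(Mul(Mul(Mul(2, x), Add(-4, x)), Pow(x, -1)), -160), 42) = Add(Add(Mul(Mul(2, x, Add(-4, x)), Pow(x, -1)), -160), 42) = Add(Add(Add(-8, Mul(2, x)), -160), 42) = Add(Add(-168, Mul(2, x)), 42) = Add(-126, Mul(2, x)))
Add(Add(280751, -5088), Function('n')(315)) = Add(Add(280751, -5088), Add(-126, Mul(2, 315))) = Add(275663, Add(-126, 630)) = Add(275663, 504) = 276167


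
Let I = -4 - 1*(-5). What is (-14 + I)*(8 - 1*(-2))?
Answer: -130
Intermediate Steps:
I = 1 (I = -4 + 5 = 1)
(-14 + I)*(8 - 1*(-2)) = (-14 + 1)*(8 - 1*(-2)) = -13*(8 + 2) = -13*10 = -130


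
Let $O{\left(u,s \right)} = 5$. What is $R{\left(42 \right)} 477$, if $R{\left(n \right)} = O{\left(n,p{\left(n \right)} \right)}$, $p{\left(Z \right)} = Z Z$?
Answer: $2385$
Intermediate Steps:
$p{\left(Z \right)} = Z^{2}$
$R{\left(n \right)} = 5$
$R{\left(42 \right)} 477 = 5 \cdot 477 = 2385$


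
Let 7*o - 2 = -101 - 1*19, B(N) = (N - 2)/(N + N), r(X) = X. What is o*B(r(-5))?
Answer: -59/5 ≈ -11.800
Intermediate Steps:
B(N) = (-2 + N)/(2*N) (B(N) = (-2 + N)/((2*N)) = (-2 + N)*(1/(2*N)) = (-2 + N)/(2*N))
o = -118/7 (o = 2/7 + (-101 - 1*19)/7 = 2/7 + (-101 - 19)/7 = 2/7 + (1/7)*(-120) = 2/7 - 120/7 = -118/7 ≈ -16.857)
o*B(r(-5)) = -59*(-2 - 5)/(7*(-5)) = -59*(-1)*(-7)/(7*5) = -118/7*7/10 = -59/5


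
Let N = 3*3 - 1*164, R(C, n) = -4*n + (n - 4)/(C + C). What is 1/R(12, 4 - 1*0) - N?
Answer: 2479/16 ≈ 154.94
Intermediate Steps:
R(C, n) = -4*n + (-4 + n)/(2*C) (R(C, n) = -4*n + (-4 + n)/((2*C)) = -4*n + (-4 + n)*(1/(2*C)) = -4*n + (-4 + n)/(2*C))
N = -155 (N = 9 - 164 = -155)
1/R(12, 4 - 1*0) - N = 1/((1/2)*(-4 + (4 - 1*0) - 8*12*(4 - 1*0))/12) - 1*(-155) = 1/((1/2)*(1/12)*(-4 + (4 + 0) - 8*12*(4 + 0))) + 155 = 1/((1/2)*(1/12)*(-4 + 4 - 8*12*4)) + 155 = 1/((1/2)*(1/12)*(-4 + 4 - 384)) + 155 = 1/((1/2)*(1/12)*(-384)) + 155 = 1/(-16) + 155 = -1/16 + 155 = 2479/16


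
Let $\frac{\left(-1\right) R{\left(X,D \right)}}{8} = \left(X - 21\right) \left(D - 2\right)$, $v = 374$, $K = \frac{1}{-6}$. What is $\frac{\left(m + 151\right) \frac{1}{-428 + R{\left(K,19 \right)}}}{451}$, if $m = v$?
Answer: $\frac{1575}{3315752} \approx 0.00047501$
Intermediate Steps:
$K = - \frac{1}{6} \approx -0.16667$
$m = 374$
$R{\left(X,D \right)} = - 8 \left(-21 + X\right) \left(-2 + D\right)$ ($R{\left(X,D \right)} = - 8 \left(X - 21\right) \left(D - 2\right) = - 8 \left(-21 + X\right) \left(-2 + D\right)$)
$\frac{\left(m + 151\right) \frac{1}{-428 + R{\left(K,19 \right)}}}{451} = \frac{\left(374 + 151\right) \frac{1}{-428 + \left(-336 + 16 \left(- \frac{1}{6}\right) + 168 \cdot 19 - 152 \left(- \frac{1}{6}\right)\right)}}{451} = \frac{525}{-428 + \left(-336 - \frac{8}{3} + 3192 + \frac{76}{3}\right)} \frac{1}{451} = \frac{525}{-428 + \frac{8636}{3}} \cdot \frac{1}{451} = \frac{525}{\frac{7352}{3}} \cdot \frac{1}{451} = 525 \cdot \frac{3}{7352} \cdot \frac{1}{451} = \frac{1575}{7352} \cdot \frac{1}{451} = \frac{1575}{3315752}$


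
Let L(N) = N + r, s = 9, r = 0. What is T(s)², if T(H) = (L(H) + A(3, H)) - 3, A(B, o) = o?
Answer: 225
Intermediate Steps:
L(N) = N (L(N) = N + 0 = N)
T(H) = -3 + 2*H (T(H) = (H + H) - 3 = 2*H - 3 = -3 + 2*H)
T(s)² = (-3 + 2*9)² = (-3 + 18)² = 15² = 225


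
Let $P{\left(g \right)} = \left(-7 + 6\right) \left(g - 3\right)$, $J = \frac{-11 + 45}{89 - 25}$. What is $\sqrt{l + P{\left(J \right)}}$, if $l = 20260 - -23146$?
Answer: $\frac{\sqrt{2778142}}{8} \approx 208.35$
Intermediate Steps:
$J = \frac{17}{32}$ ($J = \frac{34}{64} = 34 \cdot \frac{1}{64} = \frac{17}{32} \approx 0.53125$)
$P{\left(g \right)} = 3 - g$ ($P{\left(g \right)} = - (-3 + g) = 3 - g$)
$l = 43406$ ($l = 20260 + 23146 = 43406$)
$\sqrt{l + P{\left(J \right)}} = \sqrt{43406 + \left(3 - \frac{17}{32}\right)} = \sqrt{43406 + \frac{79}{32}} = \sqrt{\frac{1389071}{32}} = \frac{\sqrt{2778142}}{8}$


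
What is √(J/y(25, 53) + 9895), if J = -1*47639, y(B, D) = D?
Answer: 2*√6317547/53 ≈ 94.848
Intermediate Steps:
J = -47639
√(J/y(25, 53) + 9895) = √(-47639/53 + 9895) = √(476796/53) = 2*√6317547/53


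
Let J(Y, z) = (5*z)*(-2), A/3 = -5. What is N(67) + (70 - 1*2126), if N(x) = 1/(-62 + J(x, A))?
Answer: -180927/88 ≈ -2056.0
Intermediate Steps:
A = -15 (A = 3*(-5) = -15)
J(Y, z) = -10*z
N(x) = 1/88 (N(x) = 1/(-62 - 10*(-15)) = 1/(-62 + 150) = 1/88)
N(67) + (70 - 1*2126) = 1/88 + (70 - 1*2126) = 1/88 + (70 - 2126) = 1/88 - 2056 = -180927/88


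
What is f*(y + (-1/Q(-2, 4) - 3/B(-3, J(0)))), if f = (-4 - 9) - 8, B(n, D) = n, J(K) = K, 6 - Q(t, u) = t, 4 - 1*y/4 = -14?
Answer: -12243/8 ≈ -1530.4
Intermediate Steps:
y = 72 (y = 16 - 4*(-14) = 16 + 56 = 72)
Q(t, u) = 6 - t
f = -21 (f = -13 - 8 = -21)
f*(y + (-1/Q(-2, 4) - 3/B(-3, J(0)))) = -21*(72 + (-1/(6 - 1*(-2)) - 3/(-3))) = -21*(72 + (-1/(6 + 2) - 3*(-1/3))) = -21*(72 + (-1/8 + 1)) = -21*(72 + 7/8) = -21*583/8 = -12243/8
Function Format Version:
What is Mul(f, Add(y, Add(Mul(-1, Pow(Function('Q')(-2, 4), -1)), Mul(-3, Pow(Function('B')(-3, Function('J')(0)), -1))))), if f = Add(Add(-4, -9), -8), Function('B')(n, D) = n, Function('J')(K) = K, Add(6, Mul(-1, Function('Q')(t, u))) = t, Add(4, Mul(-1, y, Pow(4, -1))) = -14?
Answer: Rational(-12243, 8) ≈ -1530.4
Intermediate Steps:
y = 72 (y = Add(16, Mul(-4, -14)) = Add(16, 56) = 72)
Function('Q')(t, u) = Add(6, Mul(-1, t))
f = -21 (f = Add(-13, -8) = -21)
Mul(f, Add(y, Add(Mul(-1, Pow(Function('Q')(-2, 4), -1)), Mul(-3, Pow(Function('B')(-3, Function('J')(0)), -1))))) = Mul(-21, Add(72, Add(Mul(-1, Pow(Add(6, Mul(-1, -2)), -1)), Mul(-3, Pow(-3, -1))))) = Mul(-21, Add(72, Add(Mul(-1, Pow(Add(6, 2), -1)), Mul(-3, Rational(-1, 3))))) = Mul(-21, Add(72, Add(Mul(-1, Pow(8, -1)), 1))) = Mul(-21, Add(72, Add(Mul(-1, Rational(1, 8)), 1))) = Mul(-21, Add(72, Add(Rational(-1, 8), 1))) = Mul(-21, Add(72, Rational(7, 8))) = Mul(-21, Rational(583, 8)) = Rational(-12243, 8)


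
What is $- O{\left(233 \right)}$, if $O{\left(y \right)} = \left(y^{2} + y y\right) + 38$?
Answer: $-108616$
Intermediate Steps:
$O{\left(y \right)} = 38 + 2 y^{2}$ ($O{\left(y \right)} = \left(y^{2} + y^{2}\right) + 38 = 2 y^{2} + 38 = 38 + 2 y^{2}$)
$- O{\left(233 \right)} = - (38 + 2 \cdot 233^{2}) = - (38 + 2 \cdot 54289) = - (38 + 108578) = \left(-1\right) 108616 = -108616$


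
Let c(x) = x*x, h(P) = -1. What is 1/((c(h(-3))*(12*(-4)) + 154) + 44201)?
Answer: 1/44307 ≈ 2.2570e-5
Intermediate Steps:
c(x) = x**2
1/((c(h(-3))*(12*(-4)) + 154) + 44201) = 1/(((-1)**2*(12*(-4)) + 154) + 44201) = 1/((1*(-48) + 154) + 44201) = 1/((-48 + 154) + 44201) = 1/(106 + 44201) = 1/44307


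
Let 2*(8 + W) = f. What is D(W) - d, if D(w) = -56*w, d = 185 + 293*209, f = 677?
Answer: -79930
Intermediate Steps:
W = 661/2 (W = -8 + (½)*677 = -8 + 677/2 = 661/2 ≈ 330.50)
d = 61422 (d = 185 + 61237 = 61422)
D(W) - d = -56*661/2 - 1*61422 = -18508 - 61422 = -79930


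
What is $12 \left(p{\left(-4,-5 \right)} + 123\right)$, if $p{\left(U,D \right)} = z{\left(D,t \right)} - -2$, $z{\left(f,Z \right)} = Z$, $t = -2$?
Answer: $1476$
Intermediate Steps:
$p{\left(U,D \right)} = 0$ ($p{\left(U,D \right)} = -2 - -2 = -2 + 2 = 0$)
$12 \left(p{\left(-4,-5 \right)} + 123\right) = 12 \left(0 + 123\right) = 12 \cdot 123 = 1476$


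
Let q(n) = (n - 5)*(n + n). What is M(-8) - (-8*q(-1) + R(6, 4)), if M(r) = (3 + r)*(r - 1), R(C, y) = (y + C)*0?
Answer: 141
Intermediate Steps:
q(n) = 2*n*(-5 + n) (q(n) = (-5 + n)*(2*n) = 2*n*(-5 + n))
R(C, y) = 0 (R(C, y) = (C + y)*0 = 0)
M(r) = (-1 + r)*(3 + r) (M(r) = (3 + r)*(-1 + r) = (-1 + r)*(3 + r))
M(-8) - (-8*q(-1) + R(6, 4)) = (-3 + (-8)**2 + 2*(-8)) - (-16*(-1)*(-5 - 1) + 0) = (-3 + 64 - 16) - (-16*(-1)*(-6) + 0) = 45 - (-8*12 + 0) = 45 - (-96 + 0) = 45 - 1*(-96) = 45 + 96 = 141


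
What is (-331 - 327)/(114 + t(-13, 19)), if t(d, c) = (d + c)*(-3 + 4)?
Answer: -329/60 ≈ -5.4833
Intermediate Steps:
t(d, c) = c + d (t(d, c) = (c + d)*1 = c + d)
(-331 - 327)/(114 + t(-13, 19)) = (-331 - 327)/(114 + (19 - 13)) = -658/(114 + 6) = -658/120 = -658*1/120 = -329/60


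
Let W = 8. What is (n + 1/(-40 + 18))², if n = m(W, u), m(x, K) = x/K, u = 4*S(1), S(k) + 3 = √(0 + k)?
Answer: 529/484 ≈ 1.0930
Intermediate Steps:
S(k) = -3 + √k (S(k) = -3 + √(0 + k) = -3 + √k)
u = -8 (u = 4*(-3 + √1) = 4*(-3 + 1) = 4*(-2) = -8)
n = -1 (n = 8/(-8) = 8*(-⅛) = -1)
(n + 1/(-40 + 18))² = (-1 + 1/(-40 + 18))² = (-1 + 1/(-22))² = (-1 - 1/22)² = (-23/22)² = 529/484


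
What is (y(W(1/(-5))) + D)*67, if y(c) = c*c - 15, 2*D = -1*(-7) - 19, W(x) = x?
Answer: -35108/25 ≈ -1404.3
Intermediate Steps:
D = -6 (D = (-1*(-7) - 19)/2 = (7 - 19)/2 = (½)*(-12) = -6)
y(c) = -15 + c² (y(c) = c² - 15 = -15 + c²)
(y(W(1/(-5))) + D)*67 = ((-15 + (1/(-5))²) - 6)*67 = ((-15 + (-⅕)²) - 6)*67 = ((-15 + 1/25) - 6)*67 = (-374/25 - 6)*67 = -524/25*67 = -35108/25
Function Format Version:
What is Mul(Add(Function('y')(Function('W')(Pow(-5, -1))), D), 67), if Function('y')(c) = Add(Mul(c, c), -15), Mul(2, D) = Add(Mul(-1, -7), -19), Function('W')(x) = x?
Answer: Rational(-35108, 25) ≈ -1404.3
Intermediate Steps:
D = -6 (D = Mul(Rational(1, 2), Add(Mul(-1, -7), -19)) = Mul(Rational(1, 2), Add(7, -19)) = Mul(Rational(1, 2), -12) = -6)
Function('y')(c) = Add(-15, Pow(c, 2)) (Function('y')(c) = Add(Pow(c, 2), -15) = Add(-15, Pow(c, 2)))
Mul(Add(Function('y')(Function('W')(Pow(-5, -1))), D), 67) = Mul(Add(Add(-15, Pow(Pow(-5, -1), 2)), -6), 67) = Mul(Add(Add(-15, Pow(Rational(-1, 5), 2)), -6), 67) = Mul(Add(Add(-15, Rational(1, 25)), -6), 67) = Mul(Add(Rational(-374, 25), -6), 67) = Mul(Rational(-524, 25), 67) = Rational(-35108, 25)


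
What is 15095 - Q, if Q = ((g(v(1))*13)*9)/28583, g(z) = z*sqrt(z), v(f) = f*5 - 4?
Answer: 431460268/28583 ≈ 15095.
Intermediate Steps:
v(f) = -4 + 5*f (v(f) = 5*f - 4 = -4 + 5*f)
g(z) = z**(3/2)
Q = 117/28583 (Q = (((-4 + 5*1)**(3/2)*13)*9)/28583 = (((-4 + 5)**(3/2)*13)*9)*(1/28583) = ((1**(3/2)*13)*9)*(1/28583) = ((1*13)*9)*(1/28583) = (13*9)*(1/28583) = 117*(1/28583) = 117/28583 ≈ 0.0040933)
15095 - Q = 15095 - 1*117/28583 = 15095 - 117/28583 = 431460268/28583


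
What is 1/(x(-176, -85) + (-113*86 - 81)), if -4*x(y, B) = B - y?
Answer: -4/39287 ≈ -0.00010181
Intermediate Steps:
x(y, B) = -B/4 + y/4 (x(y, B) = -(B - y)/4 = -B/4 + y/4)
1/(x(-176, -85) + (-113*86 - 81)) = 1/((-¼*(-85) + (¼)*(-176)) + (-113*86 - 81)) = 1/((85/4 - 44) + (-9718 - 81)) = 1/(-91/4 - 9799) = 1/(-39287/4) = -4/39287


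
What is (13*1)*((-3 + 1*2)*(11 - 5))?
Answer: -78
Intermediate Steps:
(13*1)*((-3 + 1*2)*(11 - 5)) = 13*((-3 + 2)*6) = 13*(-1*6) = 13*(-6) = -78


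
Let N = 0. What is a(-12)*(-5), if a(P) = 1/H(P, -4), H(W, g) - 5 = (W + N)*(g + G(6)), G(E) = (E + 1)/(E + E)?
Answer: -5/46 ≈ -0.10870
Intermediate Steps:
G(E) = (1 + E)/(2*E) (G(E) = (1 + E)/((2*E)) = (1 + E)*(1/(2*E)) = (1 + E)/(2*E))
H(W, g) = 5 + W*(7/12 + g) (H(W, g) = 5 + (W + 0)*(g + (½)*(1 + 6)/6) = 5 + W*(g + (½)*(⅙)*7) = 5 + W*(g + 7/12) = 5 + W*(7/12 + g))
a(P) = 1/(5 - 41*P/12) (a(P) = 1/(5 + 7*P/12 + P*(-4)) = 1/(5 + 7*P/12 - 4*P) = 1/(5 - 41*P/12))
a(-12)*(-5) = (12/(60 - 41*(-12)))*(-5) = (12/(60 + 492))*(-5) = (12/552)*(-5) = (12*(1/552))*(-5) = (1/46)*(-5) = -5/46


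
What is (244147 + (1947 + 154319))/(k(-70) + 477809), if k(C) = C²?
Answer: 133471/160903 ≈ 0.82951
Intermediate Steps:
(244147 + (1947 + 154319))/(k(-70) + 477809) = (244147 + (1947 + 154319))/((-70)² + 477809) = (244147 + 156266)/(4900 + 477809) = 400413/482709 = 400413*(1/482709) = 133471/160903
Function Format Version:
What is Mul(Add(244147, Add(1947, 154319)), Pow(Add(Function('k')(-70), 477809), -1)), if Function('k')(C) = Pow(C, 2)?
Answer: Rational(133471, 160903) ≈ 0.82951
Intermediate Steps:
Mul(Add(244147, Add(1947, 154319)), Pow(Add(Function('k')(-70), 477809), -1)) = Mul(Add(244147, Add(1947, 154319)), Pow(Add(Pow(-70, 2), 477809), -1)) = Mul(Add(244147, 156266), Pow(Add(4900, 477809), -1)) = Mul(400413, Pow(482709, -1)) = Mul(400413, Rational(1, 482709)) = Rational(133471, 160903)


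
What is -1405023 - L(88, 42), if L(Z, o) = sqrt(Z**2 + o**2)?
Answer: -1405023 - 2*sqrt(2377) ≈ -1.4051e+6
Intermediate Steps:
-1405023 - L(88, 42) = -1405023 - sqrt(88**2 + 42**2) = -1405023 - sqrt(7744 + 1764) = -1405023 - sqrt(9508) = -1405023 - 2*sqrt(2377)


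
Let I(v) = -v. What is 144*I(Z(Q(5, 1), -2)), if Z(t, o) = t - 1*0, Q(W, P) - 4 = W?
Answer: -1296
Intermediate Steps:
Q(W, P) = 4 + W
Z(t, o) = t (Z(t, o) = t + 0 = t)
144*I(Z(Q(5, 1), -2)) = 144*(-(4 + 5)) = 144*(-1*9) = 144*(-9) = -1296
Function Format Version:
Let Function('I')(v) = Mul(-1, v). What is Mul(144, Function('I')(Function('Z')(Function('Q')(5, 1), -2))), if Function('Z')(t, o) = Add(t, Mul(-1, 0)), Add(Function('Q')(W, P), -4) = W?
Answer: -1296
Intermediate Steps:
Function('Q')(W, P) = Add(4, W)
Function('Z')(t, o) = t (Function('Z')(t, o) = Add(t, 0) = t)
Mul(144, Function('I')(Function('Z')(Function('Q')(5, 1), -2))) = Mul(144, Mul(-1, Add(4, 5))) = Mul(144, Mul(-1, 9)) = Mul(144, -9) = -1296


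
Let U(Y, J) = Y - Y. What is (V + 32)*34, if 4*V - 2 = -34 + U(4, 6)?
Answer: 816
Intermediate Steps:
U(Y, J) = 0
V = -8 (V = 1/2 + (-34 + 0)/4 = 1/2 + (1/4)*(-34) = 1/2 - 17/2 = -8)
(V + 32)*34 = (-8 + 32)*34 = 24*34 = 816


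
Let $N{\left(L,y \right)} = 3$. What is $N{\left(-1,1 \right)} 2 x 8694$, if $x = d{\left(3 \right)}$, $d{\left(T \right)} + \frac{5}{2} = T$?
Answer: $26082$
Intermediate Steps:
$d{\left(T \right)} = - \frac{5}{2} + T$
$x = \frac{1}{2}$ ($x = - \frac{5}{2} + 3 = \frac{1}{2} \approx 0.5$)
$N{\left(-1,1 \right)} 2 x 8694 = 3 \cdot 2 \cdot \frac{1}{2} \cdot 8694 = 6 \cdot \frac{1}{2} \cdot 8694 = 3 \cdot 8694 = 26082$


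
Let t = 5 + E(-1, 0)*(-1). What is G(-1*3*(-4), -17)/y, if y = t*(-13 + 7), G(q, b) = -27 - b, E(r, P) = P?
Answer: ⅓ ≈ 0.33333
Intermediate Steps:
t = 5 (t = 5 + 0*(-1) = 5 + 0 = 5)
y = -30 (y = 5*(-13 + 7) = 5*(-6) = -30)
G(-1*3*(-4), -17)/y = (-27 - 1*(-17))/(-30) = (-27 + 17)*(-1/30) = -10*(-1/30) = ⅓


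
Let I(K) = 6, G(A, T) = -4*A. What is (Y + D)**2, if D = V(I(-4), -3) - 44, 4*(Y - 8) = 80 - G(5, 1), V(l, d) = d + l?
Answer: 64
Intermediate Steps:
Y = 33 (Y = 8 + (80 - (-4)*5)/4 = 8 + (80 - 1*(-20))/4 = 8 + (80 + 20)/4 = 8 + (1/4)*100 = 8 + 25 = 33)
D = -41 (D = (-3 + 6) - 44 = 3 - 44 = -41)
(Y + D)**2 = (33 - 41)**2 = (-8)**2 = 64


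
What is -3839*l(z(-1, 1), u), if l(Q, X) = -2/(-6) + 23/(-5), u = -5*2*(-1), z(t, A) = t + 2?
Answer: 245696/15 ≈ 16380.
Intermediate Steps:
z(t, A) = 2 + t
u = 10 (u = -10*(-1) = 10)
l(Q, X) = -64/15 (l(Q, X) = -2*(-1/6) + 23*(-1/5) = 1/3 - 23/5 = -64/15)
-3839*l(z(-1, 1), u) = -3839*(-64/15) = 245696/15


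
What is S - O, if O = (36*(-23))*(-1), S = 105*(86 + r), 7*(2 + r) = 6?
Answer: 8082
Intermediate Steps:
r = -8/7 (r = -2 + (⅐)*6 = -2 + 6/7 = -8/7 ≈ -1.1429)
S = 8910 (S = 105*(86 - 8/7) = 105*(594/7) = 8910)
O = 828 (O = -828*(-1) = 828)
S - O = 8910 - 1*828 = 8910 - 828 = 8082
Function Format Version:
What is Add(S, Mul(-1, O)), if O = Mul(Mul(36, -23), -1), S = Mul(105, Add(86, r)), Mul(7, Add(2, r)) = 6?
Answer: 8082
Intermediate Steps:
r = Rational(-8, 7) (r = Add(-2, Mul(Rational(1, 7), 6)) = Add(-2, Rational(6, 7)) = Rational(-8, 7) ≈ -1.1429)
S = 8910 (S = Mul(105, Add(86, Rational(-8, 7))) = Mul(105, Rational(594, 7)) = 8910)
O = 828 (O = Mul(-828, -1) = 828)
Add(S, Mul(-1, O)) = Add(8910, Mul(-1, 828)) = Add(8910, -828) = 8082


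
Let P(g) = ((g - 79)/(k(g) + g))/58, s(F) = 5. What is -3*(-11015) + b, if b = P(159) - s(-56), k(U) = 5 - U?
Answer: 958168/29 ≈ 33040.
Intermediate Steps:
P(g) = -79/290 + g/290 (P(g) = ((g - 79)/((5 - g) + g))/58 = ((-79 + g)/5)*(1/58) = ((-79 + g)*(1/5))*(1/58) = (-79/5 + g/5)*(1/58) = -79/290 + g/290)
b = -137/29 (b = (-79/290 + (1/290)*159) - 1*5 = (-79/290 + 159/290) - 5 = 8/29 - 5 = -137/29 ≈ -4.7241)
-3*(-11015) + b = -3*(-11015) - 137/29 = 33045 - 137/29 = 958168/29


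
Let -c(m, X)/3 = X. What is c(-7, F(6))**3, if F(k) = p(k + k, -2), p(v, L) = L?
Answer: 216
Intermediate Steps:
F(k) = -2
c(m, X) = -3*X
c(-7, F(6))**3 = (-3*(-2))**3 = 6**3 = 216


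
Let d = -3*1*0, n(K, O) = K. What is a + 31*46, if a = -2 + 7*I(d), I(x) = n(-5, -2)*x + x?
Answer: 1424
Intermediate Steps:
d = 0 (d = -3*0 = 0)
I(x) = -4*x (I(x) = -5*x + x = -4*x)
a = -2 (a = -2 + 7*(-4*0) = -2 + 7*0 = -2 + 0 = -2)
a + 31*46 = -2 + 31*46 = -2 + 1426 = 1424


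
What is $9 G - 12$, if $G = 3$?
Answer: $15$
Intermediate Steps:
$9 G - 12 = 9 \cdot 3 - 12 = 27 - 12 = 15$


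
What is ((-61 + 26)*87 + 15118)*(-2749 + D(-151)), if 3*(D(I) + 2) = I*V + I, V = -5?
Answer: -92346377/3 ≈ -3.0782e+7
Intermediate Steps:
D(I) = -2 - 4*I/3 (D(I) = -2 + (I*(-5) + I)/3 = -2 + (-5*I + I)/3 = -2 + (-4*I)/3 = -2 - 4*I/3)
((-61 + 26)*87 + 15118)*(-2749 + D(-151)) = ((-61 + 26)*87 + 15118)*(-2749 + (-2 - 4/3*(-151))) = (-35*87 + 15118)*(-2749 + (-2 + 604/3)) = (-3045 + 15118)*(-2749 + 598/3) = 12073*(-7649/3) = -92346377/3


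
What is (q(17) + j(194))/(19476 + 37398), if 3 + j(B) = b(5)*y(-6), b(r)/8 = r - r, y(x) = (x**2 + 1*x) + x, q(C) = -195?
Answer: -33/9479 ≈ -0.0034814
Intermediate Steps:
y(x) = x**2 + 2*x (y(x) = (x**2 + x) + x = (x + x**2) + x = x**2 + 2*x)
b(r) = 0 (b(r) = 8*(r - r) = 8*0 = 0)
j(B) = -3 (j(B) = -3 + 0*(-6*(2 - 6)) = -3 + 0*(-6*(-4)) = -3 + 0*24 = -3 + 0 = -3)
(q(17) + j(194))/(19476 + 37398) = (-195 - 3)/(19476 + 37398) = -198/56874 = -198*1/56874 = -33/9479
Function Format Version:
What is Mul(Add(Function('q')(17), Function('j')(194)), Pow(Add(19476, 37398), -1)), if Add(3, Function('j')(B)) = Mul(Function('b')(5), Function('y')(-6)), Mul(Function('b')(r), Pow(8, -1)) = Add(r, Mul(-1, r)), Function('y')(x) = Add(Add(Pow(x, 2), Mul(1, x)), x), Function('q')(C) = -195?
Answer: Rational(-33, 9479) ≈ -0.0034814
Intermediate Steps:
Function('y')(x) = Add(Pow(x, 2), Mul(2, x)) (Function('y')(x) = Add(Add(Pow(x, 2), x), x) = Add(Add(x, Pow(x, 2)), x) = Add(Pow(x, 2), Mul(2, x)))
Function('b')(r) = 0 (Function('b')(r) = Mul(8, Add(r, Mul(-1, r))) = Mul(8, 0) = 0)
Function('j')(B) = -3 (Function('j')(B) = Add(-3, Mul(0, Mul(-6, Add(2, -6)))) = Add(-3, Mul(0, Mul(-6, -4))) = Add(-3, Mul(0, 24)) = Add(-3, 0) = -3)
Mul(Add(Function('q')(17), Function('j')(194)), Pow(Add(19476, 37398), -1)) = Mul(Add(-195, -3), Pow(Add(19476, 37398), -1)) = Mul(-198, Pow(56874, -1)) = Mul(-198, Rational(1, 56874)) = Rational(-33, 9479)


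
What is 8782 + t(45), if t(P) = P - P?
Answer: 8782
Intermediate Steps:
t(P) = 0
8782 + t(45) = 8782 + 0 = 8782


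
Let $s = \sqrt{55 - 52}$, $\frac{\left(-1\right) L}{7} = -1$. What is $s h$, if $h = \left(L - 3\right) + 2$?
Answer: $6 \sqrt{3} \approx 10.392$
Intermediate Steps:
$L = 7$ ($L = \left(-7\right) \left(-1\right) = 7$)
$s = \sqrt{3} \approx 1.732$
$h = 6$ ($h = \left(7 - 3\right) + 2 = 4 + 2 = 6$)
$s h = \sqrt{3} \cdot 6 = 6 \sqrt{3}$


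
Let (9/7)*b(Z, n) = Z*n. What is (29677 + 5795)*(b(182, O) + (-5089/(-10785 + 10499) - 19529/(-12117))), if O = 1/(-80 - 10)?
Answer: 49322292755464/77972895 ≈ 6.3256e+5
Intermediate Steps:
O = -1/90 (O = 1/(-90) = -1/90 ≈ -0.011111)
b(Z, n) = 7*Z*n/9 (b(Z, n) = 7*(Z*n)/9 = 7*Z*n/9)
(29677 + 5795)*(b(182, O) + (-5089/(-10785 + 10499) - 19529/(-12117))) = (29677 + 5795)*((7/9)*182*(-1/90) + (-5089/(-10785 + 10499) - 19529/(-12117))) = 35472*(-637/405 + (-5089/(-286) - 19529*(-1/12117))) = 35472*(-637/405 + (-5089*(-1/286) + 19529/12117)) = 35472*(-637/405 + (5089/286 + 19529/12117)) = 35472*(-637/405 + 67248707/3465462) = 35472*(8342742347/467837370) = 49322292755464/77972895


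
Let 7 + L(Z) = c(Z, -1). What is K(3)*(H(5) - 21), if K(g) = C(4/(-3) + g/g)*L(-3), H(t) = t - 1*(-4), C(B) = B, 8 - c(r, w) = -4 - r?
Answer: 8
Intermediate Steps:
c(r, w) = 12 + r (c(r, w) = 8 - (-4 - r) = 8 + (4 + r) = 12 + r)
L(Z) = 5 + Z (L(Z) = -7 + (12 + Z) = 5 + Z)
H(t) = 4 + t (H(t) = t + 4 = 4 + t)
K(g) = -⅔ (K(g) = (4/(-3) + g/g)*(5 - 3) = (4*(-⅓) + 1)*2 = (-4/3 + 1)*2 = -⅓*2 = -⅔)
K(3)*(H(5) - 21) = -2*((4 + 5) - 21)/3 = -2*(9 - 21)/3 = -⅔*(-12) = 8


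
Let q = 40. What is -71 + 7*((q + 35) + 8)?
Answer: 510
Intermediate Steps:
-71 + 7*((q + 35) + 8) = -71 + 7*((40 + 35) + 8) = -71 + 7*(75 + 8) = -71 + 7*83 = -71 + 581 = 510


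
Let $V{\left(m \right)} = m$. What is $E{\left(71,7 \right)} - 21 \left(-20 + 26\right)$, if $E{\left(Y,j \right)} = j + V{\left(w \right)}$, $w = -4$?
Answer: $-123$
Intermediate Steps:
$E{\left(Y,j \right)} = -4 + j$ ($E{\left(Y,j \right)} = j - 4 = -4 + j$)
$E{\left(71,7 \right)} - 21 \left(-20 + 26\right) = \left(-4 + 7\right) - 21 \left(-20 + 26\right) = 3 - 21 \cdot 6 = 3 - 126 = -123$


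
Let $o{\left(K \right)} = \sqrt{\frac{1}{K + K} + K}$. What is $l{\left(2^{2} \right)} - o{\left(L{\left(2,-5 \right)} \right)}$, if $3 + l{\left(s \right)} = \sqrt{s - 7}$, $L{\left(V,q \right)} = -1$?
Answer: $-3 + i \sqrt{3} - \frac{i \sqrt{6}}{2} \approx -3.0 + 0.50731 i$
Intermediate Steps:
$l{\left(s \right)} = -3 + \sqrt{-7 + s}$ ($l{\left(s \right)} = -3 + \sqrt{s - 7} = -3 + \sqrt{-7 + s}$)
$o{\left(K \right)} = \sqrt{K + \frac{1}{2 K}}$ ($o{\left(K \right)} = \sqrt{\frac{1}{2 K} + K} = \sqrt{K + \frac{1}{2 K}}$)
$l{\left(2^{2} \right)} - o{\left(L{\left(2,-5 \right)} \right)} = \left(-3 + \sqrt{-7 + 2^{2}}\right) - \frac{\sqrt{\frac{2}{-1} + 4 \left(-1\right)}}{2} = \left(-3 + \sqrt{-7 + 4}\right) - \frac{\sqrt{2 \left(-1\right) - 4}}{2} = \left(-3 + \sqrt{-3}\right) - \frac{\sqrt{-2 - 4}}{2} = \left(-3 + i \sqrt{3}\right) - \frac{\sqrt{-6}}{2} = \left(-3 + i \sqrt{3}\right) - \frac{i \sqrt{6}}{2} = -3 + i \sqrt{3} - \frac{i \sqrt{6}}{2}$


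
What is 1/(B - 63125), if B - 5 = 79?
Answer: -1/63041 ≈ -1.5863e-5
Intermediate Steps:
B = 84 (B = 5 + 79 = 84)
1/(B - 63125) = 1/(84 - 63125) = 1/(-63041) = -1/63041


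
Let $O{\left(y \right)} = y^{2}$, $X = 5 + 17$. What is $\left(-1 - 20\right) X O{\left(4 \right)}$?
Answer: $-7392$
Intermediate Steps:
$X = 22$
$\left(-1 - 20\right) X O{\left(4 \right)} = \left(-1 - 20\right) 22 \cdot 4^{2} = \left(-1 - 20\right) 22 \cdot 16 = \left(-21\right) 22 \cdot 16 = \left(-462\right) 16 = -7392$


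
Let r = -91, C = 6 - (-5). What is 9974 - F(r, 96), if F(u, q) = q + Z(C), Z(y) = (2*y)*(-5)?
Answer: 9988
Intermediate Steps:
C = 11 (C = 6 - 1*(-5) = 6 + 5 = 11)
Z(y) = -10*y
F(u, q) = -110 + q (F(u, q) = q - 10*11 = q - 110 = -110 + q)
9974 - F(r, 96) = 9974 - (-110 + 96) = 9974 - 1*(-14) = 9974 + 14 = 9988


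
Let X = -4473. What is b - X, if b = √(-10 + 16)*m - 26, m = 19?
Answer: 4447 + 19*√6 ≈ 4493.5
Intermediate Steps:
b = -26 + 19*√6 (b = √(-10 + 16)*19 - 26 = √6*19 - 26 = 19*√6 - 26 = -26 + 19*√6 ≈ 20.540)
b - X = (-26 + 19*√6) - 1*(-4473) = (-26 + 19*√6) + 4473 = 4447 + 19*√6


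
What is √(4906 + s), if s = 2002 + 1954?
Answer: √8862 ≈ 94.138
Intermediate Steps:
s = 3956
√(4906 + s) = √(4906 + 3956) = √8862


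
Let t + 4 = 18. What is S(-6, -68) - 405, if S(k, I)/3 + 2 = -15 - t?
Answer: -498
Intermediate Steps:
t = 14 (t = -4 + 18 = 14)
S(k, I) = -93 (S(k, I) = -6 + 3*(-15 - 1*14) = -6 + 3*(-15 - 14) = -6 + 3*(-29) = -6 - 87 = -93)
S(-6, -68) - 405 = -93 - 405 = -498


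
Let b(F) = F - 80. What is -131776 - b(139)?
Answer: -131835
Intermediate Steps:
b(F) = -80 + F
-131776 - b(139) = -131776 - (-80 + 139) = -131776 - 1*59 = -131776 - 59 = -131835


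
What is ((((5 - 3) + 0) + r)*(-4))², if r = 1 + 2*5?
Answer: 2704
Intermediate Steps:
r = 11 (r = 1 + 10 = 11)
((((5 - 3) + 0) + r)*(-4))² = ((((5 - 3) + 0) + 11)*(-4))² = (((2 + 0) + 11)*(-4))² = ((2 + 11)*(-4))² = (13*(-4))² = (-52)² = 2704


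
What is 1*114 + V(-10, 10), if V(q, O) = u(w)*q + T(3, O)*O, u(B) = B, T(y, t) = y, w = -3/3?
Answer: 154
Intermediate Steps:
w = -1 (w = -3*⅓ = -1)
V(q, O) = -q + 3*O
1*114 + V(-10, 10) = 1*114 + (-1*(-10) + 3*10) = 114 + (10 + 30) = 114 + 40 = 154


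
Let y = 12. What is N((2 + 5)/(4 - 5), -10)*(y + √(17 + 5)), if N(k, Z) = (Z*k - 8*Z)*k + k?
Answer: -12684 - 1057*√22 ≈ -17642.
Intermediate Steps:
N(k, Z) = k + k*(-8*Z + Z*k) (N(k, Z) = (-8*Z + Z*k)*k + k = k*(-8*Z + Z*k) + k = k + k*(-8*Z + Z*k))
N((2 + 5)/(4 - 5), -10)*(y + √(17 + 5)) = (((2 + 5)/(4 - 5))*(1 - 8*(-10) - 10*(2 + 5)/(4 - 5)))*(12 + √(17 + 5)) = ((7/(-1))*(1 + 80 - 70/(-1)))*(12 + √22) = ((7*(-1))*(1 + 80 - 70*(-1)))*(12 + √22) = (-7*(1 + 80 - 10*(-7)))*(12 + √22) = (-7*(1 + 80 + 70))*(12 + √22) = (-7*151)*(12 + √22) = -1057*(12 + √22) = -12684 - 1057*√22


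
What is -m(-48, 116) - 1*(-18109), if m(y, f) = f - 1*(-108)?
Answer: 17885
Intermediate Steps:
m(y, f) = 108 + f (m(y, f) = f + 108 = 108 + f)
-m(-48, 116) - 1*(-18109) = -(108 + 116) - 1*(-18109) = -1*224 + 18109 = -224 + 18109 = 17885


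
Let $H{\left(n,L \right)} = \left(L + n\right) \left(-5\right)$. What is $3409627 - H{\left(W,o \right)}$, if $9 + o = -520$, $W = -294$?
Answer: $3405512$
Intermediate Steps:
$o = -529$ ($o = -9 - 520 = -529$)
$H{\left(n,L \right)} = - 5 L - 5 n$
$3409627 - H{\left(W,o \right)} = 3409627 - \left(\left(-5\right) \left(-529\right) - -1470\right) = 3409627 - \left(2645 + 1470\right) = 3409627 - 4115 = 3405512$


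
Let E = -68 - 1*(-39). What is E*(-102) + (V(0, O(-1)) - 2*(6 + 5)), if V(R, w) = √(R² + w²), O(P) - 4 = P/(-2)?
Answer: 5881/2 ≈ 2940.5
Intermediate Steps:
E = -29 (E = -68 + 39 = -29)
O(P) = 4 - P/2 (O(P) = 4 + P/(-2) = 4 + P*(-½) = 4 - P/2)
E*(-102) + (V(0, O(-1)) - 2*(6 + 5)) = -29*(-102) + (√(0² + (4 - ½*(-1))²) - 2*(6 + 5)) = 2958 + (√(0 + (4 + ½)²) - 2*11) = 2958 + (√(0 + (9/2)²) - 22) = 2958 + (√(0 + 81/4) - 22) = 2958 + (√(81/4) - 22) = 2958 + (9/2 - 22) = 2958 - 35/2 = 5881/2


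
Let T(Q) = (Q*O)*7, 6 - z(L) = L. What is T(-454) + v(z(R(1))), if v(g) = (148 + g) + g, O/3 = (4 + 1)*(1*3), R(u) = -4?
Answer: -142842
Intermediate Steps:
z(L) = 6 - L
O = 45 (O = 3*((4 + 1)*(1*3)) = 3*(5*3) = 3*15 = 45)
T(Q) = 315*Q (T(Q) = (Q*45)*7 = (45*Q)*7 = 315*Q)
v(g) = 148 + 2*g
T(-454) + v(z(R(1))) = 315*(-454) + (148 + 2*(6 - 1*(-4))) = -143010 + (148 + 2*(6 + 4)) = -143010 + (148 + 2*10) = -143010 + (148 + 20) = -143010 + 168 = -142842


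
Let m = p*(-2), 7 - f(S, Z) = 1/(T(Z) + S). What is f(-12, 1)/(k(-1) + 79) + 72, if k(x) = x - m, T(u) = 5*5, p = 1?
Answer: 7497/104 ≈ 72.087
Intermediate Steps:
T(u) = 25
f(S, Z) = 7 - 1/(25 + S)
m = -2 (m = 1*(-2) = -2)
k(x) = 2 + x (k(x) = x - 1*(-2) = x + 2 = 2 + x)
f(-12, 1)/(k(-1) + 79) + 72 = ((174 + 7*(-12))/(25 - 12))/((2 - 1) + 79) + 72 = ((174 - 84)/13)/(1 + 79) + 72 = ((1/13)*90)/80 + 72 = (1/80)*(90/13) + 72 = 9/104 + 72 = 7497/104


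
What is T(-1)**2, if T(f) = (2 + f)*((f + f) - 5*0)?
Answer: 4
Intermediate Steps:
T(f) = 2*f*(2 + f) (T(f) = (2 + f)*(2*f + 0) = (2 + f)*(2*f) = 2*f*(2 + f))
T(-1)**2 = (2*(-1)*(2 - 1))**2 = (2*(-1)*1)**2 = (-2)**2 = 4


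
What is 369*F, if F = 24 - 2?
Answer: 8118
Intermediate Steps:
F = 22
369*F = 369*22 = 8118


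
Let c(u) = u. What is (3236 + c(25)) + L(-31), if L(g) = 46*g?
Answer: 1835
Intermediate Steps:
(3236 + c(25)) + L(-31) = (3236 + 25) + 46*(-31) = 3261 - 1426 = 1835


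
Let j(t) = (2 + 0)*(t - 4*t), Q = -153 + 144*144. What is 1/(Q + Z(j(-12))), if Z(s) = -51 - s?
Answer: 1/20460 ≈ 4.8876e-5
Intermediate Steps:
Q = 20583 (Q = -153 + 20736 = 20583)
j(t) = -6*t (j(t) = 2*(-3*t) = -6*t)
1/(Q + Z(j(-12))) = 1/(20583 + (-51 - (-6)*(-12))) = 1/(20583 + (-51 - 1*72)) = 1/(20583 + (-51 - 72)) = 1/(20583 - 123) = 1/20460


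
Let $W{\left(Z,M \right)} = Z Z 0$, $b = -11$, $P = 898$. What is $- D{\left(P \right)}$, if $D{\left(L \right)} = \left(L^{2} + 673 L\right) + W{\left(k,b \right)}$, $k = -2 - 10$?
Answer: $-1410758$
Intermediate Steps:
$k = -12$ ($k = -2 - 10 = -12$)
$W{\left(Z,M \right)} = 0$ ($W{\left(Z,M \right)} = Z^{2} \cdot 0 = 0$)
$D{\left(L \right)} = L^{2} + 673 L$ ($D{\left(L \right)} = \left(L^{2} + 673 L\right) + 0 = L^{2} + 673 L$)
$- D{\left(P \right)} = - 898 \left(673 + 898\right) = - 898 \cdot 1571 = \left(-1\right) 1410758 = -1410758$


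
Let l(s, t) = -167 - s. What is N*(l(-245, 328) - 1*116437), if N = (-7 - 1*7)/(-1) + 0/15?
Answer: -1629026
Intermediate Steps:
N = 14 (N = (-7 - 7)*(-1) + 0*(1/15) = -14*(-1) + 0 = 14 + 0 = 14)
N*(l(-245, 328) - 1*116437) = 14*((-167 - 1*(-245)) - 1*116437) = 14*((-167 + 245) - 116437) = 14*(78 - 116437) = 14*(-116359) = -1629026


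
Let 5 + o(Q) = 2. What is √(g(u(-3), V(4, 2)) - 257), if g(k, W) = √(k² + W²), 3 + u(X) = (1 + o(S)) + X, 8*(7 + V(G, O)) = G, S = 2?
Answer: √(-1028 + 10*√17)/2 ≈ 15.706*I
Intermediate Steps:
V(G, O) = -7 + G/8
o(Q) = -3 (o(Q) = -5 + 2 = -3)
u(X) = -5 + X (u(X) = -3 + ((1 - 3) + X) = -3 + (-2 + X) = -5 + X)
g(k, W) = √(W² + k²)
√(g(u(-3), V(4, 2)) - 257) = √(√((-7 + (⅛)*4)² + (-5 - 3)²) - 257) = √(√((-7 + ½)² + (-8)²) - 257) = √(√((-13/2)² + 64) - 257) = √(√(169/4 + 64) - 257) = √(√(425/4) - 257) = √(5*√17/2 - 257) = √(-257 + 5*√17/2)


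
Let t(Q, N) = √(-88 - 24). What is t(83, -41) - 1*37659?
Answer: -37659 + 4*I*√7 ≈ -37659.0 + 10.583*I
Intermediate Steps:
t(Q, N) = 4*I*√7 (t(Q, N) = √(-112) = 4*I*√7)
t(83, -41) - 1*37659 = 4*I*√7 - 1*37659 = 4*I*√7 - 37659 = -37659 + 4*I*√7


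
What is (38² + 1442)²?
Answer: 8328996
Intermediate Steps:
(38² + 1442)² = (1444 + 1442)² = 2886² = 8328996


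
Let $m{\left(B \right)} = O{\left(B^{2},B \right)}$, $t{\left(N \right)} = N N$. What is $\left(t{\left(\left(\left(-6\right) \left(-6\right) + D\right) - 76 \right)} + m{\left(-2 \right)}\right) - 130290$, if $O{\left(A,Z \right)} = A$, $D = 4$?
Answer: $-128990$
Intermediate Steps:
$t{\left(N \right)} = N^{2}$
$m{\left(B \right)} = B^{2}$
$\left(t{\left(\left(\left(-6\right) \left(-6\right) + D\right) - 76 \right)} + m{\left(-2 \right)}\right) - 130290 = \left(\left(\left(\left(-6\right) \left(-6\right) + 4\right) - 76\right)^{2} + \left(-2\right)^{2}\right) - 130290 = \left(\left(\left(36 + 4\right) - 76\right)^{2} + 4\right) - 130290 = \left(\left(40 - 76\right)^{2} + 4\right) - 130290 = \left(\left(-36\right)^{2} + 4\right) - 130290 = \left(1296 + 4\right) - 130290 = 1300 - 130290 = -128990$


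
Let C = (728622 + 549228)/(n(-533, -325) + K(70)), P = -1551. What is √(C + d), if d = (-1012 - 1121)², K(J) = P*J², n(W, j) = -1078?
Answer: 2*√2770889538029109/49357 ≈ 2133.0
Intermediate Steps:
K(J) = -1551*J²
C = -91275/542927 (C = (728622 + 549228)/(-1078 - 1551*70²) = 1277850/(-1078 - 1551*4900) = 1277850/(-1078 - 7599900) = 1277850/(-7600978) = 1277850*(-1/7600978) = -91275/542927 ≈ -0.16812)
d = 4549689 (d = (-2133)² = 4549689)
√(C + d) = √(-91275/542927 + 4549689) = √(2470148908428/542927) = 2*√2770889538029109/49357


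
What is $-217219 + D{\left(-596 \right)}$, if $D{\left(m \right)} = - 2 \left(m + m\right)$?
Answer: $-214835$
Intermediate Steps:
$D{\left(m \right)} = - 4 m$ ($D{\left(m \right)} = - 2 \cdot 2 m = - 4 m$)
$-217219 + D{\left(-596 \right)} = -217219 - -2384 = -217219 + 2384 = -214835$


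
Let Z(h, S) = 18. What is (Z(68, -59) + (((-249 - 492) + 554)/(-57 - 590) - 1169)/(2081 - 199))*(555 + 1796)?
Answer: 24875479608/608827 ≈ 40858.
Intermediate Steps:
(Z(68, -59) + (((-249 - 492) + 554)/(-57 - 590) - 1169)/(2081 - 199))*(555 + 1796) = (18 + (((-249 - 492) + 554)/(-57 - 590) - 1169)/(2081 - 199))*(555 + 1796) = (18 + ((-741 + 554)/(-647) - 1169)/1882)*2351 = (18 + (-187*(-1/647) - 1169)*(1/1882))*2351 = (18 + (187/647 - 1169)*(1/1882))*2351 = (18 - 756156/647*1/1882)*2351 = (18 - 378078/608827)*2351 = (10580808/608827)*2351 = 24875479608/608827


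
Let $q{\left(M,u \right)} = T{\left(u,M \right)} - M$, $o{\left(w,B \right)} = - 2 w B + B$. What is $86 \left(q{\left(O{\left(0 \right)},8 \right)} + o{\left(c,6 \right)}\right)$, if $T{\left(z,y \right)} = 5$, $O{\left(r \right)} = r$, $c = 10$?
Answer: $-9374$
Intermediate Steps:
$o{\left(w,B \right)} = B - 2 B w$ ($o{\left(w,B \right)} = - 2 B w + B = B - 2 B w$)
$q{\left(M,u \right)} = 5 - M$
$86 \left(q{\left(O{\left(0 \right)},8 \right)} + o{\left(c,6 \right)}\right) = 86 \left(\left(5 - 0\right) + 6 \left(1 - 20\right)\right) = 86 \left(\left(5 + 0\right) + 6 \left(1 - 20\right)\right) = 86 \left(5 + 6 \left(-19\right)\right) = 86 \left(5 - 114\right) = 86 \left(-109\right) = -9374$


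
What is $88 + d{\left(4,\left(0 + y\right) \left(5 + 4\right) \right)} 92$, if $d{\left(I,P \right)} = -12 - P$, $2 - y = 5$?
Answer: $1468$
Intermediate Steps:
$y = -3$ ($y = 2 - 5 = -3$)
$88 + d{\left(4,\left(0 + y\right) \left(5 + 4\right) \right)} 92 = 88 + \left(-12 - \left(0 - 3\right) \left(5 + 4\right)\right) 92 = 88 + \left(-12 - \left(-3\right) 9\right) 92 = 88 + \left(-12 - -27\right) 92 = 88 + \left(-12 + 27\right) 92 = 88 + 15 \cdot 92 = 88 + 1380 = 1468$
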